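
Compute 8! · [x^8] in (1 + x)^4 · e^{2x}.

The EGF product rule gives c_8 = Σ_{k_1+k_2=8} C(8; k_1,k_2) · ∏ g_i(k_i), where (1+x)^4 gives the falling factorial (4)_k; e^{2x} gives (2)^k.
g_1(k) for k = 0…8: 1, 4, 12, 24, 24, 0, 0, 0, 0.
g_2(k) for k = 0…8: 1, 2, 4, 8, 16, 32, 64, 128, 256.
c_8 = Σ_k C(8,k)·g_1(k)·g_2(8−k) = 1·1·256 + 8·4·128 + 28·12·64 + 56·24·32 + 70·24·16 = 256 + 4096 + 21504 + 43008 + 26880 = 95744.

95744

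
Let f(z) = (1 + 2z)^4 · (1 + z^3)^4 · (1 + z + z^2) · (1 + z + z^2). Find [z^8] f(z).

1010

(1 + 2z)^4 has coefficients 1,8,24,32,16 for degrees 0…4.
(1 + z^3)^4 has coefficients 1,0,0,4,0,0,6,0,0 for degrees 0…8.
Multiplying by (1 + z + z^2) gives running coefficients 1,1,1,4,4,4,6,6,6 for degrees 0…8.
Finally multiplying by (1 + z + z^2), the product of all factors after the first has coefficients 1,2,3,6,9,12,14,16,18 for degrees 0…8.
[z^8] = 1·18 + 8·16 + 24·14 + 32·12 + 16·9 = 1010.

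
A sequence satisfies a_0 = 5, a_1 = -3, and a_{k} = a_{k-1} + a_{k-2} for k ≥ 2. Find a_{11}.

8

The ordinary generating function has denominator 1 - t - t^2.
Iterating the recurrence: a_0,…,a_{11} = 5, -3, 2, -1, 1, 0, 1, 1, 2, 3, 5, 8.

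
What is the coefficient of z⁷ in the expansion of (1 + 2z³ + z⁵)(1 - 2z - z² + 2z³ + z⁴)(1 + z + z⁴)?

(1 + 2z³ + z⁵) has coefficients 1,0,0,2,0,1 for degrees 0…5.
(1 - 2z - z² + 2z³ + z⁴) has coefficients 1,-2,-1,2,1,0,0,0 for degrees 0…7.
Finally multiplying by (1 + z + z⁴), the product of all factors after the first has coefficients 1,-1,-3,1,4,-1,-1,2 for degrees 0…7.
[z⁷] = 1·2 + 2·4 + 1·(-3) = 7.

7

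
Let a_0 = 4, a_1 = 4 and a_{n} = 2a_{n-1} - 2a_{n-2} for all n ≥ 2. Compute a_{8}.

The ordinary generating function has denominator 1 - 2t + 2t^2.
Iterating the recurrence: a_0,…,a_{8} = 4, 4, 0, -8, -16, -16, 0, 32, 64.

64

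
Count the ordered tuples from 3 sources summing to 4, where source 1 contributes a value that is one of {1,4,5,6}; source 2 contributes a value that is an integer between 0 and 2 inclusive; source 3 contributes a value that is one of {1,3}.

The generating function for the choices is (q + q^4 + q^5 + q^6)·(1 + q + q^2)·(q + q^3); the count is [q^4].
(q + q^4 + q^5 + q^6) has coefficients 0,1,0,0,1 for degrees 0…4.
(1 + q + q^2) has coefficients 1,1,1,0,0 for degrees 0…4.
Finally multiplying by (q + q^3), the product of all factors after the first has coefficients 0,1,1,2,1 for degrees 0…4.
[q^4] = 1·2 + 1·0 = 2.

2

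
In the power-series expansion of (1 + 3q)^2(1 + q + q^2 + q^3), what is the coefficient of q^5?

9

(1 + 3q)^2 has coefficients 1,6,9 for degrees 0…2.
(1 + q + q^2 + q^3) has coefficients 1,1,1,1,0,0 for degrees 0…5.
[q^5] = 1·0 + 6·0 + 9·1 = 9.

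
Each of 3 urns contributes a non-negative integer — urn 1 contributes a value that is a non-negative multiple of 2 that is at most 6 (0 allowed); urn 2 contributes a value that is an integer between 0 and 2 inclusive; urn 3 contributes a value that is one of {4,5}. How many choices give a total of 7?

The generating function for the choices is (1 + z^2 + z^4 + z^6)·(1 + z + z^2)·(z^4 + z^5); the count is [z^7].
(1 + z^2 + z^4 + z^6) has coefficients 1,0,1,0,1,0,1 for degrees 0…6.
(1 + z + z^2) has coefficients 1,1,1,0,0,0,0,0 for degrees 0…7.
Finally multiplying by (z^4 + z^5), the product of all factors after the first has coefficients 0,0,0,0,1,2,2,1 for degrees 0…7.
[z^7] = 1·1 + 1·2 + 1·0 + 1·0 = 3.

3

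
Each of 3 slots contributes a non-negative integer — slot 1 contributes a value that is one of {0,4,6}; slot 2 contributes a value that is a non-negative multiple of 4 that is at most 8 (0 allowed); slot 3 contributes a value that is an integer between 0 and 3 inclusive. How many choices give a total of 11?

3

The generating function for the choices is (1 + t^4 + t^6)·(1 + t^4 + t^8)·(1 + t + t^2 + t^3); the count is [t^11].
(1 + t^4 + t^6) has coefficients 1,0,0,0,1,0,1 for degrees 0…6.
(1 + t^4 + t^8) has coefficients 1,0,0,0,1,0,0,0,1,0,0,0 for degrees 0…11.
Finally multiplying by (1 + t + t^2 + t^3), the product of all factors after the first has coefficients 1,1,1,1,1,1,1,1,1,1,1,1 for degrees 0…11.
[t^11] = 1·1 + 1·1 + 1·1 = 3.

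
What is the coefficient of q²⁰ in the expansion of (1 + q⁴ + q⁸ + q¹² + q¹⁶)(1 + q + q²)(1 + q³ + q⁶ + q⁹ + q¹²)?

3

(1 + q⁴ + q⁸ + q¹² + q¹⁶) has coefficients 1,0,0,0,1,0,0,0,1,0,0,0,1,0,0,0,1 for degrees 0…16.
(1 + q + q²) has coefficients 1,1,1,0,0,0,0,0,0,0,0,0,0,0,0,0,0,0,0,0,0 for degrees 0…20.
Finally multiplying by (1 + q³ + q⁶ + q⁹ + q¹²), the product of all factors after the first has coefficients 1,1,1,1,1,1,1,1,1,1,1,1,1,1,1,0,0,0,0,0,0 for degrees 0…20.
[q²⁰] = 1·0 + 1·0 + 1·1 + 1·1 + 1·1 = 3.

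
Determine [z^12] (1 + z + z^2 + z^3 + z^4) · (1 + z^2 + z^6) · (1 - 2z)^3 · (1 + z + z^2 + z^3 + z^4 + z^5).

-12

(1 + z + z^2 + z^3 + z^4) has coefficients 1,1,1,1,1 for degrees 0…4.
(1 + z^2 + z^6) has coefficients 1,0,1,0,0,0,1,0,0,0,0,0,0 for degrees 0…12.
Multiplying by (1 - 2z)^3 gives running coefficients 1,-6,13,-14,12,-8,1,-6,12,-8,0,0,0 for degrees 0…12.
Finally multiplying by (1 + z + z^2 + z^3 + z^4 + z^5), the product of all factors after the first has coefficients 1,-5,8,-6,6,-2,-2,-2,-3,3,-9,-1,-2 for degrees 0…12.
[z^12] = 1·(-2) + 1·(-1) + 1·(-9) + 1·3 + 1·(-3) = -12.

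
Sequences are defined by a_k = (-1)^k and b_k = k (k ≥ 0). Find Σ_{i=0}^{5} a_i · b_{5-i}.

This is [x^5] in the product of the two ordinary generating functions.
Σ = 1·5 − 1·4 + 1·3 − 1·2 + 1·1 − 1·0 = 3.

3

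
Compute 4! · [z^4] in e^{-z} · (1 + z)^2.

5

The EGF product rule gives c_4 = Σ_{k_1+k_2=4} C(4; k_1,k_2) · ∏ g_i(k_i), where e^{-z} gives (-1)^k; (1+z)^2 gives the falling factorial (2)_k.
g_1(k) for k = 0…4: 1, -1, 1, -1, 1.
g_2(k) for k = 0…4: 1, 2, 2, 0, 0.
c_4 = Σ_k C(4,k)·g_1(k)·g_2(4−k) = 6·1·2 + 4·(-1)·2 + 1·1·1 = 12 − 8 + 1 = 5.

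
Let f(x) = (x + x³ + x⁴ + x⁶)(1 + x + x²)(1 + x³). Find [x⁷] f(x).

(x + x³ + x⁴ + x⁶) has coefficients 0,1,0,1,1,0,1 for degrees 0…6.
(1 + x + x²) has coefficients 1,1,1,0,0,0,0,0 for degrees 0…7.
Finally multiplying by (1 + x³), the product of all factors after the first has coefficients 1,1,1,1,1,1,0,0 for degrees 0…7.
[x⁷] = 1·0 + 1·1 + 1·1 + 1·1 = 3.

3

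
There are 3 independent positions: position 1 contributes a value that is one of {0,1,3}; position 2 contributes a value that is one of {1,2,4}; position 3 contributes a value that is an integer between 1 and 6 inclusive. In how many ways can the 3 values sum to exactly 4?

4

The generating function for the choices is (1 + x + x^3)·(x + x^2 + x^4)·(x + x^2 + x^3 + x^4 + x^5 + x^6); the count is [x^4].
(1 + x + x^3) has coefficients 1,1,0,1 for degrees 0…3.
(x + x^2 + x^4) has coefficients 0,1,1,0,1 for degrees 0…4.
Finally multiplying by (x + x^2 + x^3 + x^4 + x^5 + x^6), the product of all factors after the first has coefficients 0,0,1,2,2 for degrees 0…4.
[x^4] = 1·2 + 1·2 + 1·0 = 4.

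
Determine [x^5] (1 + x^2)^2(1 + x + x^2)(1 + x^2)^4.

15

(1 + x^2)^2 has coefficients 1,0,2,0,1 for degrees 0…4.
(1 + x + x^2) has coefficients 1,1,1,0,0,0 for degrees 0…5.
Finally multiplying by (1 + x^2)^4, the product of all factors after the first has coefficients 1,1,5,4,10,6 for degrees 0…5.
[x^5] = 1·6 + 2·4 + 1·1 = 15.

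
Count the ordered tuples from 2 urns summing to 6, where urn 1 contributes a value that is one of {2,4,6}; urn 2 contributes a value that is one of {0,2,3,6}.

The generating function for the choices is (z² + z⁴ + z⁶)·(1 + z² + z³ + z⁶); the count is [z⁶].
(z² + z⁴ + z⁶) has coefficients 0,0,1,0,1,0,1 for degrees 0…6.
(1 + z² + z³ + z⁶) has coefficients 1,0,1,1,0,0,1 for degrees 0…6.
[z⁶] = 1·0 + 1·1 + 1·1 = 2.

2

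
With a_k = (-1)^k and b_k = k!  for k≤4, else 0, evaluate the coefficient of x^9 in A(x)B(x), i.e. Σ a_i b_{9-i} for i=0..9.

The convolution is the t^9 coefficient of A(t)B(t).
Σ = 1·0 − 1·0 + 1·0 − 1·0 + 1·0 − 1·24 + 1·6 − 1·2 + 1·1 − 1·1 = -20.

-20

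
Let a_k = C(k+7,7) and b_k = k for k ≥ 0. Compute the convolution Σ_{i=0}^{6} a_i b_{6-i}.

2002

The convolution is the x^6 coefficient of A(x)B(x).
Σ = 1·6 + 8·5 + 36·4 + 120·3 + 330·2 + 792·1 + 1716·0 = 2002.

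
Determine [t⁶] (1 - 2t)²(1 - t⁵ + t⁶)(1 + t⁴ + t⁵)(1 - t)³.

(1 - 2t)² has coefficients 1,-4,4 for degrees 0…2.
(1 - t⁵ + t⁶) has coefficients 1,0,0,0,0,-1,1 for degrees 0…6.
Multiplying by (1 + t⁴ + t⁵) gives running coefficients 1,0,0,0,1,0,1 for degrees 0…6.
Finally multiplying by (1 - t)³, the product of all factors after the first has coefficients 1,-3,3,-1,1,-3,4 for degrees 0…6.
[t⁶] = 1·4 − 4·(-3) + 4·1 = 20.

20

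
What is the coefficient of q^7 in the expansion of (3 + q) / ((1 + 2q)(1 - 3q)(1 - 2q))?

12610

Partial fractions give a closed form: a_n = (1/2)·(-2)^n + (6)·3^n + (-7/2)·2^n.
At n = 7: a_7 = 12610.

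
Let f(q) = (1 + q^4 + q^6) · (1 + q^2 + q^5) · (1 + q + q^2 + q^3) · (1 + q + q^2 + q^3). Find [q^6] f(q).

(1 + q^4 + q^6) has coefficients 1,0,0,0,1,0,1 for degrees 0…6.
(1 + q^2 + q^5) has coefficients 1,0,1,0,0,1,0 for degrees 0…6.
Multiplying by (1 + q + q^2 + q^3) gives running coefficients 1,1,2,2,1,2,1 for degrees 0…6.
Finally multiplying by (1 + q + q^2 + q^3), the product of all factors after the first has coefficients 1,2,4,6,6,7,6 for degrees 0…6.
[q^6] = 1·6 + 1·4 + 1·1 = 11.

11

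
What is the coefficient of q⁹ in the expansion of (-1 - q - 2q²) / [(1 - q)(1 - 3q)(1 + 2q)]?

The denominator gives the recurrence a_n = 2a_(n−1) + 5a_(n−2) − 6a_(n−3) for n ≥ 3; the numerator fixes a_0 = -1, a_1 = -3, a_2 = -13.
Iterating: -1, -3, -13, -35, -117, -331, -1037, -3027, -9253, -27419, so a_9 = -27419.

-27419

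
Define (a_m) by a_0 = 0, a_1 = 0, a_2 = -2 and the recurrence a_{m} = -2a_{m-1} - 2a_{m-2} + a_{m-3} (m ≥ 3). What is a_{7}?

-32

The ordinary generating function has denominator 1 + 2x + 2x^2 - x^3.
Iterating the recurrence: a_0,…,a_{7} = 0, 0, -2, 4, -4, -2, 16, -32.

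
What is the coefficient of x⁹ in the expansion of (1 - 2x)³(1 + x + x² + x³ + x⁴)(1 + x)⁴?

-34

(1 - 2x)³ has coefficients 1,-6,12,-8 for degrees 0…3.
(1 + x + x² + x³ + x⁴) has coefficients 1,1,1,1,1,0,0,0,0,0 for degrees 0…9.
Finally multiplying by (1 + x)⁴, the product of all factors after the first has coefficients 1,5,11,15,16,15,11,5,1,0 for degrees 0…9.
[x⁹] = 1·0 − 6·1 + 12·5 − 8·11 = -34.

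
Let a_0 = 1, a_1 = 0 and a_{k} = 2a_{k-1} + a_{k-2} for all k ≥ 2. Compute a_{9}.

408

The ordinary generating function has denominator 1 - 2z - z^2.
Iterating the recurrence: a_0,…,a_{9} = 1, 0, 1, 2, 5, 12, 29, 70, 169, 408.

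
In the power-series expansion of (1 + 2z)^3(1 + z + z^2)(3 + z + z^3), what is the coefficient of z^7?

20

(1 + 2z)^3 has coefficients 1,6,12,8 for degrees 0…3.
(1 + z + z^2) has coefficients 1,1,1,0,0,0,0,0 for degrees 0…7.
Finally multiplying by (3 + z + z^3), the product of all factors after the first has coefficients 3,4,4,2,1,1,0,0 for degrees 0…7.
[z^7] = 1·0 + 6·0 + 12·1 + 8·1 = 20.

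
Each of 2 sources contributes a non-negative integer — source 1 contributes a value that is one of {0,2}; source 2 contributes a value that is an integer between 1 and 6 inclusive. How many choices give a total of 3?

2

The generating function for the choices is (1 + t²)·(t + t² + t³ + t⁴ + t⁵ + t⁶); the count is [t³].
(1 + t²) has coefficients 1,0,1 for degrees 0…2.
(t + t² + t³ + t⁴ + t⁵ + t⁶) has coefficients 0,1,1,1 for degrees 0…3.
[t³] = 1·1 + 1·1 = 2.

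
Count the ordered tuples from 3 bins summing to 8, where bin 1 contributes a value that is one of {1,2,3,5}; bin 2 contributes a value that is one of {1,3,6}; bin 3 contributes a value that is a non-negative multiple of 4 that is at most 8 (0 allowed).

4

The generating function for the choices is (x + x^2 + x^3 + x^5)·(x + x^3 + x^6)·(1 + x^4 + x^8); the count is [x^8].
(x + x^2 + x^3 + x^5) has coefficients 0,1,1,1,0,1 for degrees 0…5.
(x + x^3 + x^6) has coefficients 0,1,0,1,0,0,1,0,0 for degrees 0…8.
Finally multiplying by (1 + x^4 + x^8), the product of all factors after the first has coefficients 0,1,0,1,0,1,1,1,0 for degrees 0…8.
[x^8] = 1·1 + 1·1 + 1·1 + 1·1 = 4.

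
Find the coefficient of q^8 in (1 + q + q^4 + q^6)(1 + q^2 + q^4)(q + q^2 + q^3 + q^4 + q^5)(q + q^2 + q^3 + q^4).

(1 + q + q^4 + q^6) has coefficients 1,1,0,0,1,0,1 for degrees 0…6.
(1 + q^2 + q^4) has coefficients 1,0,1,0,1,0,0,0,0 for degrees 0…8.
Multiplying by (q + q^2 + q^3 + q^4 + q^5) gives running coefficients 0,1,1,2,2,3,2,2,1 for degrees 0…8.
Finally multiplying by (q + q^2 + q^3 + q^4), the product of all factors after the first has coefficients 0,0,1,2,4,6,8,9,9 for degrees 0…8.
[q^8] = 1·9 + 1·9 + 1·4 + 1·1 = 23.

23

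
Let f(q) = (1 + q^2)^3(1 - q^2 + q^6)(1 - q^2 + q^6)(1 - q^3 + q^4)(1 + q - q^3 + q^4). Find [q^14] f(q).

7

(1 + q^2)^3 has coefficients 1,0,3,0,3,0,1 for degrees 0…6.
(1 - q^2 + q^6) has coefficients 1,0,-1,0,0,0,1,0,0,0,0,0,0,0,0 for degrees 0…14.
Multiplying by (1 - q^2 + q^6) gives running coefficients 1,0,-2,0,1,0,2,0,-2,0,0,0,1,0,0 for degrees 0…14.
Multiplying by (1 - q^3 + q^4) gives running coefficients 1,0,-2,-1,2,2,0,-1,-1,-2,2,2,-1,0,0 for degrees 0…14.
Finally multiplying by (1 + q - q^3 + q^4), the product of all factors after the first has coefficients 1,1,-2,-4,2,6,1,-4,-2,-1,1,4,2,-5,0 for degrees 0…14.
[q^14] = 1·0 + 3·2 + 3·1 + 1·(-2) = 7.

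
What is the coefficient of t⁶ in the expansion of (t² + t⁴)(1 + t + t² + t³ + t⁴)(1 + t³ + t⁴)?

4

(t² + t⁴) has coefficients 0,0,1,0,1 for degrees 0…4.
(1 + t + t² + t³ + t⁴) has coefficients 1,1,1,1,1,0,0 for degrees 0…6.
Finally multiplying by (1 + t³ + t⁴), the product of all factors after the first has coefficients 1,1,1,2,3,2,2 for degrees 0…6.
[t⁶] = 1·3 + 1·1 = 4.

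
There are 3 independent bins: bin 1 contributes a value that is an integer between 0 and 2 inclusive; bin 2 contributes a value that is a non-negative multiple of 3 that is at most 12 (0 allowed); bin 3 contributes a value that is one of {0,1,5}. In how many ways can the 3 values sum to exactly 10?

The generating function for the choices is (1 + y + y^2)·(1 + y^3 + y^6 + y^9 + y^12)·(1 + y + y^5); the count is [y^10].
(1 + y + y^2) has coefficients 1,1,1 for degrees 0…2.
(1 + y^3 + y^6 + y^9 + y^12) has coefficients 1,0,0,1,0,0,1,0,0,1,0 for degrees 0…10.
Finally multiplying by (1 + y + y^5), the product of all factors after the first has coefficients 1,1,0,1,1,1,1,1,1,1,1 for degrees 0…10.
[y^10] = 1·1 + 1·1 + 1·1 = 3.

3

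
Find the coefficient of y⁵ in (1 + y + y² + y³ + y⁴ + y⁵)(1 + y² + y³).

(1 + y + y² + y³ + y⁴ + y⁵) has coefficients 1,1,1,1,1,1 for degrees 0…5.
(1 + y² + y³) has coefficients 1,0,1,1,0,0 for degrees 0…5.
[y⁵] = 1·0 + 1·0 + 1·1 + 1·1 + 1·0 + 1·1 = 3.

3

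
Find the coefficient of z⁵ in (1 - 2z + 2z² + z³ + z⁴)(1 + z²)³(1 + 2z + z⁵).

(1 - 2z + 2z² + z³ + z⁴) has coefficients 1,-2,2,1,1 for degrees 0…4.
(1 + z²)³ has coefficients 1,0,3,0,3,0 for degrees 0…5.
Finally multiplying by (1 + 2z + z⁵), the product of all factors after the first has coefficients 1,2,3,6,3,7 for degrees 0…5.
[z⁵] = 1·7 − 2·3 + 2·6 + 1·3 + 1·2 = 18.

18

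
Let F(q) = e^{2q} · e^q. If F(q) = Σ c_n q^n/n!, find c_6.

729

The EGF product rule gives c_6 = Σ_{k_1+k_2=6} C(6; k_1,k_2) · ∏ g_i(k_i), where e^{2q} gives (2)^k; e^q gives (1)^k.
g_1(k) for k = 0…6: 1, 2, 4, 8, 16, 32, 64.
g_2(k) for k = 0…6: 1, 1, 1, 1, 1, 1, 1.
c_6 = Σ_k C(6,k)·g_1(k)·g_2(6−k) = 1·1·1 + 6·2·1 + 15·4·1 + 20·8·1 + 15·16·1 + 6·32·1 + 1·64·1 = 1 + 12 + 60 + 160 + 240 + 192 + 64 = 729.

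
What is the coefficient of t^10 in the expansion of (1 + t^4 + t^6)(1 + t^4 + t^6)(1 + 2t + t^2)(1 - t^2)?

(1 + t^4 + t^6) has coefficients 1,0,0,0,1,0,1 for degrees 0…6.
(1 + t^4 + t^6) has coefficients 1,0,0,0,1,0,1,0,0,0,0 for degrees 0…10.
Multiplying by (1 + 2t + t^2) gives running coefficients 1,2,1,0,1,2,2,2,1,0,0 for degrees 0…10.
Finally multiplying by (1 - t^2), the product of all factors after the first has coefficients 1,2,0,-2,0,2,1,0,-1,-2,-1 for degrees 0…10.
[t^10] = 1·(-1) + 1·1 + 1·0 = 0.

0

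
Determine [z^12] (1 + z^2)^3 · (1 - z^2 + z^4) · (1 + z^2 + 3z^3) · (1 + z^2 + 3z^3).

(1 + z^2)^3 has coefficients 1,0,3,0,3,0,1 for degrees 0…6.
(1 - z^2 + z^4) has coefficients 1,0,-1,0,1,0,0,0,0,0,0,0,0 for degrees 0…12.
Multiplying by (1 + z^2 + 3z^3) gives running coefficients 1,0,0,3,0,-3,1,3,0,0,0,0,0 for degrees 0…12.
Finally multiplying by (1 + z^2 + 3z^3), the product of all factors after the first has coefficients 1,0,1,6,0,0,10,0,-8,6,9,0,0 for degrees 0…12.
[z^12] = 1·0 + 3·9 + 3·(-8) + 1·10 = 13.

13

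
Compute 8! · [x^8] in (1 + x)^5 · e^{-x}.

-1159

The EGF product rule gives c_8 = Σ_{k_1+k_2=8} C(8; k_1,k_2) · ∏ g_i(k_i), where (1+x)^5 gives the falling factorial (5)_k; e^{-x} gives (-1)^k.
g_1(k) for k = 0…8: 1, 5, 20, 60, 120, 120, 0, 0, 0.
g_2(k) for k = 0…8: 1, -1, 1, -1, 1, -1, 1, -1, 1.
c_8 = Σ_k C(8,k)·g_1(k)·g_2(8−k) = 1·1·1 + 8·5·(-1) + 28·20·1 + 56·60·(-1) + 70·120·1 + 56·120·(-1) = 1 − 40 + 560 − 3360 + 8400 − 6720 = -1159.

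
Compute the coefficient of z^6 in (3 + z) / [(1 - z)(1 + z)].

3

Partial fractions give a closed form: a_n = (2)·1^n + (1)·(-1)^n.
At n = 6: a_6 = 3.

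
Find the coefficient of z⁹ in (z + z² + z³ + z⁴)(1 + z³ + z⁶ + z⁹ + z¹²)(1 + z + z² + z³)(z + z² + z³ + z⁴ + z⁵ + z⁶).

29

(z + z² + z³ + z⁴) has coefficients 0,1,1,1,1 for degrees 0…4.
(1 + z³ + z⁶ + z⁹ + z¹²) has coefficients 1,0,0,1,0,0,1,0,0,1 for degrees 0…9.
Multiplying by (1 + z + z² + z³) gives running coefficients 1,1,1,2,1,1,2,1,1,2 for degrees 0…9.
Finally multiplying by (z + z² + z³ + z⁴ + z⁵ + z⁶), the product of all factors after the first has coefficients 0,1,2,3,5,6,7,8,8,8 for degrees 0…9.
[z⁹] = 1·8 + 1·8 + 1·7 + 1·6 = 29.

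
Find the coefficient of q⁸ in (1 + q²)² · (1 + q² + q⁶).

(1 + q²)² has coefficients 1,0,2,0,1 for degrees 0…4.
(1 + q² + q⁶) has coefficients 1,0,1,0,0,0,1,0,0 for degrees 0…8.
[q⁸] = 1·0 + 2·1 + 1·0 = 2.

2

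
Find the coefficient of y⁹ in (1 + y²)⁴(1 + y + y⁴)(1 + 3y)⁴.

(1 + y²)⁴ has coefficients 1,0,4,0,6,0,4,0,1 for degrees 0…8.
(1 + y + y⁴) has coefficients 1,1,0,0,1,0,0,0,0,0 for degrees 0…9.
Finally multiplying by (1 + 3y)⁴, the product of all factors after the first has coefficients 1,13,66,162,190,93,54,108,81,0 for degrees 0…9.
[y⁹] = 1·0 + 4·108 + 6·93 + 4·162 + 1·13 = 1651.

1651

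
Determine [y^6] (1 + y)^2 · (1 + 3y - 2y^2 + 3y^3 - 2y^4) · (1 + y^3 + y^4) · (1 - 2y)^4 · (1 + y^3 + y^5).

157

(1 + y)^2 has coefficients 1,2,1 for degrees 0…2.
(1 + 3y - 2y^2 + 3y^3 - 2y^4) has coefficients 1,3,-2,3,-2,0,0 for degrees 0…6.
Multiplying by (1 + y^3 + y^4) gives running coefficients 1,3,-2,4,2,1,1 for degrees 0…6.
Multiplying by (1 - 2y)^4 gives running coefficients 1,-5,-2,60,-158,193,-119 for degrees 0…6.
Finally multiplying by (1 + y^3 + y^5), the product of all factors after the first has coefficients 1,-5,-2,61,-163,192,-64 for degrees 0…6.
[y^6] = 1·(-64) + 2·192 + 1·(-163) = 157.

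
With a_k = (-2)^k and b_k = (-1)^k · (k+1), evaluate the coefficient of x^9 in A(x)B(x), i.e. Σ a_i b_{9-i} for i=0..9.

-2036

Write out a_i and b_{9-i} for i = 0,…,9 and sum the products.
Σ = 1·(-10) − 2·9 + 4·(-8) − 8·7 + 16·(-6) − 32·5 + 64·(-4) − 128·3 + 256·(-2) − 512·1 = -2036.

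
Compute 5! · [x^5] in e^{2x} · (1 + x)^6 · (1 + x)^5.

183952

The EGF product rule gives c_5 = Σ_{k_1+k_2+k_3=5} C(5; k_1,k_2,k_3) · ∏ g_i(k_i), where e^{2x} gives (2)^k; (1+x)^6 gives the falling factorial (6)_k; (1+x)^5 gives the falling factorial (5)_k.
g_1(k) for k = 0…5: 1, 2, 4, 8, 16, 32.
g_2(k) for k = 0…5: 1, 6, 30, 120, 360, 720.
g_3(k) for k = 0…5: 1, 5, 20, 60, 120, 120.
First combine the last two factors: h(k) = Σ_j C(k,j)·g_2(j)·g_3(k−j) for k = 0…5: 1, 11, 110, 990, 7920, 55440.
c_5 = Σ_k C(5,k)·g_1(k)·h(5−k) = 1·1·55440 + 5·2·7920 + 10·4·990 + 10·8·110 + 5·16·11 + 1·32·1 = 55440 + 79200 + 39600 + 8800 + 880 + 32 = 183952.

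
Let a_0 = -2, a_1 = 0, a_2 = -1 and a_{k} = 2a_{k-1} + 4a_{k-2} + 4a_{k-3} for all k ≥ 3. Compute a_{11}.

-162368

The ordinary generating function has denominator 1 - 2z - 4z^2 - 4z^3.
Iterating the recurrence: a_0,…,a_{11} = -2, 0, -1, -10, -24, -92, -320, -1104, -3856, -13408, -46656, -162368.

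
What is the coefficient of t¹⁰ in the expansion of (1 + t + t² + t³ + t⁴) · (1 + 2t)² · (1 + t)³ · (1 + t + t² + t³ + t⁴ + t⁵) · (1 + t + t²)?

(1 + t + t² + t³ + t⁴) has coefficients 1,1,1,1,1 for degrees 0…4.
(1 + 2t)² has coefficients 1,4,4,0,0,0,0,0,0,0,0 for degrees 0…10.
Multiplying by (1 + t)³ gives running coefficients 1,7,19,25,16,4,0,0,0,0,0 for degrees 0…10.
Multiplying by (1 + t + t² + t³ + t⁴ + t⁵) gives running coefficients 1,8,27,52,68,72,71,64,45,20,4 for degrees 0…10.
Finally multiplying by (1 + t + t²), the product of all factors after the first has coefficients 1,9,36,87,147,192,211,207,180,129,69 for degrees 0…10.
[t¹⁰] = 1·69 + 1·129 + 1·180 + 1·207 + 1·211 = 796.

796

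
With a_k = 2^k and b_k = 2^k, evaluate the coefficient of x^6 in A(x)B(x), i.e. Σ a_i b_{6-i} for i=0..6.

This is [x^6] in the product of the two ordinary generating functions.
Σ = 1·64 + 2·32 + 4·16 + 8·8 + 16·4 + 32·2 + 64·1 = 448.

448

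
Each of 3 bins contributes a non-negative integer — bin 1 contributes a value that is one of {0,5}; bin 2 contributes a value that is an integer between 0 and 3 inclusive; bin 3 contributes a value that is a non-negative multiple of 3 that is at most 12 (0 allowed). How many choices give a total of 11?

3

The generating function for the choices is (1 + q⁵)·(1 + q + q² + q³)·(1 + q³ + q⁶ + q⁹ + q¹²); the count is [q¹¹].
(1 + q⁵) has coefficients 1,0,0,0,0,1 for degrees 0…5.
(1 + q + q² + q³) has coefficients 1,1,1,1,0,0,0,0,0,0,0,0 for degrees 0…11.
Finally multiplying by (1 + q³ + q⁶ + q⁹ + q¹²), the product of all factors after the first has coefficients 1,1,1,2,1,1,2,1,1,2,1,1 for degrees 0…11.
[q¹¹] = 1·1 + 1·2 = 3.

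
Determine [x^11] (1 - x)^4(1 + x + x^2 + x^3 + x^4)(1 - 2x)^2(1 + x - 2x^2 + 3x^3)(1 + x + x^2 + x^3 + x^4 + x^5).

(1 - x)^4 has coefficients 1,-4,6,-4,1 for degrees 0…4.
(1 + x + x^2 + x^3 + x^4) has coefficients 1,1,1,1,1,0,0,0,0,0,0,0 for degrees 0…11.
Multiplying by (1 - 2x)^2 gives running coefficients 1,-3,1,1,1,0,4,0,0,0,0,0 for degrees 0…11.
Multiplying by (1 + x - 2x^2 + 3x^3) gives running coefficients 1,-2,-4,11,-9,2,5,7,-8,12,0,0 for degrees 0…11.
Finally multiplying by (1 + x + x^2 + x^3 + x^4 + x^5), the product of all factors after the first has coefficients 1,-1,-5,6,-3,-1,3,12,8,9,18,16 for degrees 0…11.
[x^11] = 1·16 − 4·18 + 6·9 − 4·8 + 1·12 = -22.

-22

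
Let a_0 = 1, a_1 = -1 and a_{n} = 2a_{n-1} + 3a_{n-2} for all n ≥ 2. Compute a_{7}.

-1

The ordinary generating function has denominator 1 - 2z - 3z^2.
Iterating the recurrence: a_0,…,a_{7} = 1, -1, 1, -1, 1, -1, 1, -1.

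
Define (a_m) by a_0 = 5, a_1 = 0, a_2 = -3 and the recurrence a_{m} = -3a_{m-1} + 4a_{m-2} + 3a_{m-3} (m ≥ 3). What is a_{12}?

-4115703

The ordinary generating function has denominator 1 + 3z - 4z^2 - 3z^3.
Iterating the recurrence: a_0,…,a_{12} = 5, 0, -3, 24, -84, 339, -1281, 4947, -18948, 72789, -279318, 1072266, -4115703.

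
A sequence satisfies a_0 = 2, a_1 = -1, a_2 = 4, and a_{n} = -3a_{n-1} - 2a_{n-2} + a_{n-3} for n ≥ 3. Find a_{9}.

12

The ordinary generating function has denominator 1 + 3y + 2y^2 - y^3.
Iterating the recurrence: a_0,…,a_{9} = 2, -1, 4, -8, 15, -25, 37, -46, 39, 12.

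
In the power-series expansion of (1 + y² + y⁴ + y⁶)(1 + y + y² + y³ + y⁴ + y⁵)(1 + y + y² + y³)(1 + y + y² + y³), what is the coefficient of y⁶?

35

(1 + y² + y⁴ + y⁶) has coefficients 1,0,1,0,1,0,1 for degrees 0…6.
(1 + y + y² + y³ + y⁴ + y⁵) has coefficients 1,1,1,1,1,1,0 for degrees 0…6.
Multiplying by (1 + y + y² + y³) gives running coefficients 1,2,3,4,4,4,3 for degrees 0…6.
Finally multiplying by (1 + y + y² + y³), the product of all factors after the first has coefficients 1,3,6,10,13,15,15 for degrees 0…6.
[y⁶] = 1·15 + 1·13 + 1·6 + 1·1 = 35.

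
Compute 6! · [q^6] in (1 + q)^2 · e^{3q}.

The EGF product rule gives c_6 = Σ_{k_1+k_2=6} C(6; k_1,k_2) · ∏ g_i(k_i), where (1+q)^2 gives the falling factorial (2)_k; e^{3q} gives (3)^k.
g_1(k) for k = 0…6: 1, 2, 2, 0, 0, 0, 0.
g_2(k) for k = 0…6: 1, 3, 9, 27, 81, 243, 729.
c_6 = Σ_k C(6,k)·g_1(k)·g_2(6−k) = 1·1·729 + 6·2·243 + 15·2·81 = 729 + 2916 + 2430 = 6075.

6075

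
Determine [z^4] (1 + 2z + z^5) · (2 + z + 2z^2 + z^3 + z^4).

(1 + 2z + z^5) has coefficients 1,2,0,0,0 for degrees 0…4.
(2 + z + 2z^2 + z^3 + z^4) has coefficients 2,1,2,1,1 for degrees 0…4.
[z^4] = 1·1 + 2·1 = 3.

3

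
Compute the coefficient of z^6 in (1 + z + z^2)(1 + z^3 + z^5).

1

(1 + z + z^2) has coefficients 1,1,1 for degrees 0…2.
(1 + z^3 + z^5) has coefficients 1,0,0,1,0,1,0 for degrees 0…6.
[z^6] = 1·0 + 1·1 + 1·0 = 1.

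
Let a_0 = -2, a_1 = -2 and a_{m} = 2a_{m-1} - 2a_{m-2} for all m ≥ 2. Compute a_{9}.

-32

The ordinary generating function has denominator 1 - 2t + 2t^2.
Iterating the recurrence: a_0,…,a_{9} = -2, -2, 0, 4, 8, 8, 0, -16, -32, -32.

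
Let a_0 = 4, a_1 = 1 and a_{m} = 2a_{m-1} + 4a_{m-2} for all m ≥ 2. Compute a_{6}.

1536

The ordinary generating function has denominator 1 - 2t - 4t^2.
Iterating the recurrence: a_0,…,a_{6} = 4, 1, 18, 40, 152, 464, 1536.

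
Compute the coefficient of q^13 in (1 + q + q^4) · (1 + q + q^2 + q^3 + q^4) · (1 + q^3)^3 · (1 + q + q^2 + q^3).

36

(1 + q + q^4) has coefficients 1,1,0,0,1 for degrees 0…4.
(1 + q + q^2 + q^3 + q^4) has coefficients 1,1,1,1,1,0,0,0,0,0,0,0,0,0 for degrees 0…13.
Multiplying by (1 + q^3)^3 gives running coefficients 1,1,1,4,4,3,6,6,3,4,4,1,1,1 for degrees 0…13.
Finally multiplying by (1 + q + q^2 + q^3), the product of all factors after the first has coefficients 1,2,3,7,10,12,17,19,18,19,17,12,10,7 for degrees 0…13.
[q^13] = 1·7 + 1·10 + 1·19 = 36.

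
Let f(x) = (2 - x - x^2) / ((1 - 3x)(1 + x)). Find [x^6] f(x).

851

The denominator gives the recurrence a_n = 2a_(n−1) + 3a_(n−2) for n ≥ 3; the numerator fixes a_0 = 2, a_1 = 3, a_2 = 11.
Iterating: 2, 3, 11, 31, 95, 283, 851, so a_6 = 851.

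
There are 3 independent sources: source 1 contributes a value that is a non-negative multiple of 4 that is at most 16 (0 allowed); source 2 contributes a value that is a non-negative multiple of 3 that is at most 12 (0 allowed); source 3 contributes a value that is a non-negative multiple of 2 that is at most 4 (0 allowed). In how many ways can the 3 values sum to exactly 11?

3

The generating function for the choices is (1 + y⁴ + y⁸ + y¹² + y¹⁶)·(1 + y³ + y⁶ + y⁹ + y¹²)·(1 + y² + y⁴); the count is [y¹¹].
(1 + y⁴ + y⁸ + y¹² + y¹⁶) has coefficients 1,0,0,0,1,0,0,0,1,0,0,0 for degrees 0…11.
(1 + y³ + y⁶ + y⁹ + y¹²) has coefficients 1,0,0,1,0,0,1,0,0,1,0,0 for degrees 0…11.
Finally multiplying by (1 + y² + y⁴), the product of all factors after the first has coefficients 1,0,1,1,1,1,1,1,1,1,1,1 for degrees 0…11.
[y¹¹] = 1·1 + 1·1 + 1·1 = 3.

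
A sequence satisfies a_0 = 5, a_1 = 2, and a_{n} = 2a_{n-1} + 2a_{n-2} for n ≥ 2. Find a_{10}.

The ordinary generating function has denominator 1 - 2x - 2x^2.
Iterating the recurrence: a_0,…,a_{10} = 5, 2, 14, 32, 92, 248, 680, 1856, 5072, 13856, 37856.

37856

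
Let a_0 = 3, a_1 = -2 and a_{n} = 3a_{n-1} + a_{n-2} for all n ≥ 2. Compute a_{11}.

The ordinary generating function has denominator 1 - 3z - z^2.
Iterating the recurrence: a_0,…,a_{11} = 3, -2, -3, -11, -36, -119, -393, -1298, -4287, -14159, -46764, -154451.

-154451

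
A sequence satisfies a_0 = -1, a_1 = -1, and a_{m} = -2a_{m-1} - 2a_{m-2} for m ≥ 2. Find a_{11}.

The ordinary generating function has denominator 1 + 2t + 2t^2.
Iterating the recurrence: a_0,…,a_{11} = -1, -1, 4, -6, 4, 4, -16, 24, -16, -16, 64, -96.

-96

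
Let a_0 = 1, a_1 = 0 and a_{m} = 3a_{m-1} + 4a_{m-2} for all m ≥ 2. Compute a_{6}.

The ordinary generating function has denominator 1 - 3z - 4z^2.
Iterating the recurrence: a_0,…,a_{6} = 1, 0, 4, 12, 52, 204, 820.

820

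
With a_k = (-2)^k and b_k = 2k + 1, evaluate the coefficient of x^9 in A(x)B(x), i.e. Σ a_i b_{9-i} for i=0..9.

The convolution is the t^9 coefficient of A(t)B(t).
Σ = 1·19 − 2·17 + 4·15 − 8·13 + 16·11 − 32·9 + 64·7 − 128·5 + 256·3 − 512·1 = -107.

-107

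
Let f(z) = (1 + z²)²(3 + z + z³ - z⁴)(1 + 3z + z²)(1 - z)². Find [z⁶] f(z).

2

(1 + z²)² has coefficients 1,0,2,0,1 for degrees 0…4.
(3 + z + z³ - z⁴) has coefficients 3,1,0,1,-1,0,0 for degrees 0…6.
Multiplying by (1 + 3z + z²) gives running coefficients 3,10,6,2,2,-2,-1 for degrees 0…6.
Finally multiplying by (1 - z)², the product of all factors after the first has coefficients 3,4,-11,0,4,-4,5 for degrees 0…6.
[z⁶] = 1·5 + 2·4 + 1·(-11) = 2.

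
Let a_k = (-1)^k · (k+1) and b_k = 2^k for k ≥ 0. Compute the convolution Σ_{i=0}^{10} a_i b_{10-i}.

Write out a_i and b_{10-i} for i = 0,…,10 and sum the products.
Σ = 1·1024 − 2·512 + 3·256 − 4·128 + 5·64 − 6·32 + 7·16 − 8·8 + 9·4 − 10·2 + 11·1 = 459.

459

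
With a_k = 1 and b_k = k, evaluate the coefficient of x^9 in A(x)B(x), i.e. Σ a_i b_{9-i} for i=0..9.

45

Write out a_i and b_{9-i} for i = 0,…,9 and sum the products.
Σ = 1·9 + 1·8 + 1·7 + 1·6 + 1·5 + 1·4 + 1·3 + 1·2 + 1·1 + 1·0 = 45.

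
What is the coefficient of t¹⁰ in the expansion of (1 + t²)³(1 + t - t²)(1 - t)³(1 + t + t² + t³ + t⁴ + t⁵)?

(1 + t²)³ has coefficients 1,0,3,0,3,0,1 for degrees 0…6.
(1 + t - t²) has coefficients 1,1,-1,0,0,0,0,0,0,0,0 for degrees 0…10.
Multiplying by (1 - t)³ gives running coefficients 1,-2,-1,5,-4,1,0,0,0,0,0 for degrees 0…10.
Finally multiplying by (1 + t + t² + t³ + t⁴ + t⁵), the product of all factors after the first has coefficients 1,-1,-2,3,-1,0,-1,1,2,-3,1 for degrees 0…10.
[t¹⁰] = 1·1 + 3·2 + 3·(-1) + 1·(-1) = 3.

3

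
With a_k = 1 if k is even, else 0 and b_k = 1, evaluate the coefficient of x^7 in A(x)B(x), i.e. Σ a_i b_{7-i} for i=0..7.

The convolution is the x^7 coefficient of A(x)B(x).
Σ = 1·1 + 0·1 + 1·1 + 0·1 + 1·1 + 0·1 + 1·1 + 0·1 = 4.

4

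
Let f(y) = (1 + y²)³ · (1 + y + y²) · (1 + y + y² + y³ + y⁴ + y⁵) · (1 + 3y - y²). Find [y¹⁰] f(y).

36

(1 + y²)³ has coefficients 1,0,3,0,3,0,1 for degrees 0…6.
(1 + y + y²) has coefficients 1,1,1,0,0,0,0,0,0,0,0 for degrees 0…10.
Multiplying by (1 + y + y² + y³ + y⁴ + y⁵) gives running coefficients 1,2,3,3,3,3,2,1,0,0,0 for degrees 0…10.
Finally multiplying by (1 + 3y - y²), the product of all factors after the first has coefficients 1,5,8,10,9,9,8,4,1,-1,0 for degrees 0…10.
[y¹⁰] = 1·0 + 3·1 + 3·8 + 1·9 = 36.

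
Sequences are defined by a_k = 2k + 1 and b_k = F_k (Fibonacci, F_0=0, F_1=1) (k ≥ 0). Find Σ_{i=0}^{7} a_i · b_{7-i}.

Write out a_i and b_{7-i} for i = 0,…,7 and sum the products.
Σ = 1·13 + 3·8 + 5·5 + 7·3 + 9·2 + 11·1 + 13·1 + 15·0 = 125.

125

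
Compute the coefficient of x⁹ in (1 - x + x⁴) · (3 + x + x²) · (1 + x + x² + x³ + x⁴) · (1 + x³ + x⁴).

7

(1 - x + x⁴) has coefficients 1,-1,0,0,1 for degrees 0…4.
(3 + x + x²) has coefficients 3,1,1,0,0,0,0,0,0,0 for degrees 0…9.
Multiplying by (1 + x + x² + x³ + x⁴) gives running coefficients 3,4,5,5,5,2,1,0,0,0 for degrees 0…9.
Finally multiplying by (1 + x³ + x⁴), the product of all factors after the first has coefficients 3,4,5,8,12,11,11,10,7,3 for degrees 0…9.
[x⁹] = 1·3 − 1·7 + 1·11 = 7.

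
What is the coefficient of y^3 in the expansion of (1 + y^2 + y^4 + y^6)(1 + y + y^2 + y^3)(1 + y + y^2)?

(1 + y^2 + y^4 + y^6) has coefficients 1,0,1,0 for degrees 0…3.
(1 + y + y^2 + y^3) has coefficients 1,1,1,1 for degrees 0…3.
Finally multiplying by (1 + y + y^2), the product of all factors after the first has coefficients 1,2,3,3 for degrees 0…3.
[y^3] = 1·3 + 1·2 = 5.

5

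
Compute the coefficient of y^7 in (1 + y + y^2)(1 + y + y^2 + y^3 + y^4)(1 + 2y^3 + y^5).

9

(1 + y + y^2) has coefficients 1,1,1 for degrees 0…2.
(1 + y + y^2 + y^3 + y^4) has coefficients 1,1,1,1,1,0,0,0 for degrees 0…7.
Finally multiplying by (1 + 2y^3 + y^5), the product of all factors after the first has coefficients 1,1,1,3,3,3,3,3 for degrees 0…7.
[y^7] = 1·3 + 1·3 + 1·3 = 9.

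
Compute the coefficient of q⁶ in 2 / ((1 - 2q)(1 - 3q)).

4118

Partial fractions give a closed form: a_n = (-4)·2^n + (6)·3^n.
At n = 6: a_6 = 4118.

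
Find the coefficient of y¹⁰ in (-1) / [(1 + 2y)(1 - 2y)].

Partial fractions give a closed form: a_n = (-1/2)·(-2)^n + (-1/2)·2^n.
At n = 10: a_10 = -1024.

-1024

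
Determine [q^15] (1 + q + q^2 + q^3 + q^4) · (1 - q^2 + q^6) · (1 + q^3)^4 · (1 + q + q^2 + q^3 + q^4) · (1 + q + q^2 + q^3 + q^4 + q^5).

129

(1 + q + q^2 + q^3 + q^4) has coefficients 1,1,1,1,1 for degrees 0…4.
(1 - q^2 + q^6) has coefficients 1,0,-1,0,0,0,1,0,0,0,0,0,0,0,0,0 for degrees 0…15.
Multiplying by (1 + q^3)^4 gives running coefficients 1,0,-1,4,0,-4,7,0,-6,8,0,-4,7,0,-1,4 for degrees 0…15.
Multiplying by (1 + q + q^2 + q^3 + q^4) gives running coefficients 1,1,0,4,4,-1,6,7,-3,5,9,-2,5,11,2,6 for degrees 0…15.
Finally multiplying by (1 + q + q^2 + q^3 + q^4 + q^5), the product of all factors after the first has coefficients 1,2,2,6,10,9,14,20,17,18,23,22,21,25,30,31 for degrees 0…15.
[q^15] = 1·31 + 1·30 + 1·25 + 1·21 + 1·22 = 129.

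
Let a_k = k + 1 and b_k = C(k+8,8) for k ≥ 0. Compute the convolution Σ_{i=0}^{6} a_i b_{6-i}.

Write out a_i and b_{6-i} for i = 0,…,6 and sum the products.
Σ = 1·3003 + 2·1287 + 3·495 + 4·165 + 5·45 + 6·9 + 7·1 = 8008.

8008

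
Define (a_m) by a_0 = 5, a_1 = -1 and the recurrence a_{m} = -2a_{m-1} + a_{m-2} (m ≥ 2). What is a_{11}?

-17631

The ordinary generating function has denominator 1 + 2z - z^2.
Iterating the recurrence: a_0,…,a_{11} = 5, -1, 7, -15, 37, -89, 215, -519, 1253, -3025, 7303, -17631.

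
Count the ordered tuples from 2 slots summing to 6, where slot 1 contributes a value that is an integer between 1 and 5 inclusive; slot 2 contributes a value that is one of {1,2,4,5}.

4

The generating function for the choices is (z + z² + z³ + z⁴ + z⁵)·(z + z² + z⁴ + z⁵); the count is [z⁶].
(z + z² + z³ + z⁴ + z⁵) has coefficients 0,1,1,1,1,1 for degrees 0…5.
(z + z² + z⁴ + z⁵) has coefficients 0,1,1,0,1,1,0 for degrees 0…6.
[z⁶] = 1·1 + 1·1 + 1·0 + 1·1 + 1·1 = 4.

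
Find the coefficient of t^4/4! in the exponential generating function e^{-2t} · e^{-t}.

The EGF product rule gives c_4 = Σ_{k_1+k_2=4} C(4; k_1,k_2) · ∏ g_i(k_i), where e^{-2t} gives (-2)^k; e^{-t} gives (-1)^k.
g_1(k) for k = 0…4: 1, -2, 4, -8, 16.
g_2(k) for k = 0…4: 1, -1, 1, -1, 1.
c_4 = Σ_k C(4,k)·g_1(k)·g_2(4−k) = 1·1·1 + 4·(-2)·(-1) + 6·4·1 + 4·(-8)·(-1) + 1·16·1 = 1 + 8 + 24 + 32 + 16 = 81.

81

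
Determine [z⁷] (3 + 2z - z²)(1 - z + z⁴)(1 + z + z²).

1

(3 + 2z - z²) has coefficients 3,2,-1 for degrees 0…2.
(1 - z + z⁴) has coefficients 1,-1,0,0,1,0,0,0 for degrees 0…7.
Finally multiplying by (1 + z + z²), the product of all factors after the first has coefficients 1,0,0,-1,1,1,1,0 for degrees 0…7.
[z⁷] = 3·0 + 2·1 − 1·1 = 1.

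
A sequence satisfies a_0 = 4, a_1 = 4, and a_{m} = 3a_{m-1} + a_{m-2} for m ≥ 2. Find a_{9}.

67588

The ordinary generating function has denominator 1 - 3y - y^2.
Iterating the recurrence: a_0,…,a_{9} = 4, 4, 16, 52, 172, 568, 1876, 6196, 20464, 67588.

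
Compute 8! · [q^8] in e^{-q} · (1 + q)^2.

The EGF product rule gives c_8 = Σ_{k_1+k_2=8} C(8; k_1,k_2) · ∏ g_i(k_i), where e^{-q} gives (-1)^k; (1+q)^2 gives the falling factorial (2)_k.
g_1(k) for k = 0…8: 1, -1, 1, -1, 1, -1, 1, -1, 1.
g_2(k) for k = 0…8: 1, 2, 2, 0, 0, 0, 0, 0, 0.
c_8 = Σ_k C(8,k)·g_1(k)·g_2(8−k) = 28·1·2 + 8·(-1)·2 + 1·1·1 = 56 − 16 + 1 = 41.

41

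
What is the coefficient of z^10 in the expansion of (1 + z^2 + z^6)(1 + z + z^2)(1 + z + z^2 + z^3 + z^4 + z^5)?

3

(1 + z^2 + z^6) has coefficients 1,0,1,0,0,0,1 for degrees 0…6.
(1 + z + z^2) has coefficients 1,1,1,0,0,0,0,0,0,0,0 for degrees 0…10.
Finally multiplying by (1 + z + z^2 + z^3 + z^4 + z^5), the product of all factors after the first has coefficients 1,2,3,3,3,3,2,1,0,0,0 for degrees 0…10.
[z^10] = 1·0 + 1·0 + 1·3 = 3.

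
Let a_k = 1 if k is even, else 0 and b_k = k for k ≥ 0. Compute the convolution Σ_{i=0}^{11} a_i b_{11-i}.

Write out a_i and b_{11-i} for i = 0,…,11 and sum the products.
Σ = 1·11 + 0·10 + 1·9 + 0·8 + 1·7 + 0·6 + 1·5 + 0·4 + 1·3 + 0·2 + 1·1 + 0·0 = 36.

36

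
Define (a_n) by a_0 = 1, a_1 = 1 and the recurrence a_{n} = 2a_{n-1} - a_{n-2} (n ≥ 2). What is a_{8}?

1

The ordinary generating function has denominator 1 - 2t + t^2.
Iterating the recurrence: a_0,…,a_{8} = 1, 1, 1, 1, 1, 1, 1, 1, 1.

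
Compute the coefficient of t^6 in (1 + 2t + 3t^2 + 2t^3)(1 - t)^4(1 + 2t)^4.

35

(1 + 2t + 3t^2 + 2t^3) has coefficients 1,2,3,2 for degrees 0…3.
(1 - t)^4 has coefficients 1,-4,6,-4,1,0,0 for degrees 0…6.
Finally multiplying by (1 + 2t)^4, the product of all factors after the first has coefficients 1,4,-2,-20,1,40,-8 for degrees 0…6.
[t^6] = 1·(-8) + 2·40 + 3·1 + 2·(-20) = 35.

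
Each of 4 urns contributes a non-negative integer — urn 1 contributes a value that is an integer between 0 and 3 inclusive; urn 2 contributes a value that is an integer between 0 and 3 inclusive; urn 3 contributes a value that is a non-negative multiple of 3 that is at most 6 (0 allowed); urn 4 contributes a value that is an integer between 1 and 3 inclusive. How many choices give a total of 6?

The generating function for the choices is (1 + q + q^2 + q^3)·(1 + q + q^2 + q^3)·(1 + q^3 + q^6)·(q + q^2 + q^3); the count is [q^6].
(1 + q + q^2 + q^3) has coefficients 1,1,1,1 for degrees 0…3.
(1 + q + q^2 + q^3) has coefficients 1,1,1,1,0,0,0 for degrees 0…6.
Multiplying by (1 + q^3 + q^6) gives running coefficients 1,1,1,2,1,1,2 for degrees 0…6.
Finally multiplying by (q + q^2 + q^3), the product of all factors after the first has coefficients 0,1,2,3,4,4,4 for degrees 0…6.
[q^6] = 1·4 + 1·4 + 1·4 + 1·3 = 15.

15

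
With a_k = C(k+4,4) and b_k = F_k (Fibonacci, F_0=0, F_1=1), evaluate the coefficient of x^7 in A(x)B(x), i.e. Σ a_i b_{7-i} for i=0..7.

This is [x^7] in the product of the two ordinary generating functions.
Σ = 1·13 + 5·8 + 15·5 + 35·3 + 70·2 + 126·1 + 210·1 + 330·0 = 709.

709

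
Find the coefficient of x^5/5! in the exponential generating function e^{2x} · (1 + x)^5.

The EGF product rule gives c_5 = Σ_{k_1+k_2=5} C(5; k_1,k_2) · ∏ g_i(k_i), where e^{2x} gives (2)^k; (1+x)^5 gives the falling factorial (5)_k.
g_1(k) for k = 0…5: 1, 2, 4, 8, 16, 32.
g_2(k) for k = 0…5: 1, 5, 20, 60, 120, 120.
c_5 = Σ_k C(5,k)·g_1(k)·g_2(5−k) = 1·1·120 + 5·2·120 + 10·4·60 + 10·8·20 + 5·16·5 + 1·32·1 = 120 + 1200 + 2400 + 1600 + 400 + 32 = 5752.

5752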